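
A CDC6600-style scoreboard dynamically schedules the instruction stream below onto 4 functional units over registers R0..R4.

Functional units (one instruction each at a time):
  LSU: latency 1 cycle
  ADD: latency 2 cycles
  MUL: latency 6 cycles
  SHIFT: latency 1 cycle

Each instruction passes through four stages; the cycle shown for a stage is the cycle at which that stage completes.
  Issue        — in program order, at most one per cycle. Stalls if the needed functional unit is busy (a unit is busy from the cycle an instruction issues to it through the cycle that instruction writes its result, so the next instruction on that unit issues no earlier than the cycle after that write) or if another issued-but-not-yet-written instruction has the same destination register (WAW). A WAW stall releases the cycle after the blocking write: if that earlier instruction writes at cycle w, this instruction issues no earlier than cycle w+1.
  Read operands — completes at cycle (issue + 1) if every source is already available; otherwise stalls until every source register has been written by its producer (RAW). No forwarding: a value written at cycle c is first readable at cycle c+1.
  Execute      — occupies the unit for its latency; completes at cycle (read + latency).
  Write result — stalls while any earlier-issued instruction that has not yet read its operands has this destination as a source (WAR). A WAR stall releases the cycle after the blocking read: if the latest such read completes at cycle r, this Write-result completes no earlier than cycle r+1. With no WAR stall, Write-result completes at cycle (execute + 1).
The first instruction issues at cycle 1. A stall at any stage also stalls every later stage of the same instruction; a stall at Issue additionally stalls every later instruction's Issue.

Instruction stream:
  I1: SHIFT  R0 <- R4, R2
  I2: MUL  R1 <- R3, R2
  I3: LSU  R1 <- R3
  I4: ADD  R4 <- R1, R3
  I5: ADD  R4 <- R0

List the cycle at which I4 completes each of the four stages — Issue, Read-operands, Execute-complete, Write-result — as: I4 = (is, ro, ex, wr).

I4 = (12, 15, 17, 18)

[1] I1 issues→SHIFT
[2] I1 reads; I2 issues→MUL
[3] I1 exec-done; I2 reads
[4] I1 writes R0
[9] I2 exec-done
[10] I2 writes R1
[11] I3 issues→LSU
[12] I3 reads; I4 issues→ADD
[13] I3 exec-done
[14] I3 writes R1
[15] I4 reads
[17] I4 exec-done
[18] I4 writes R4
[19] I5 issues→ADD
[20] I5 reads
[22] I5 exec-done
[23] I5 writes R4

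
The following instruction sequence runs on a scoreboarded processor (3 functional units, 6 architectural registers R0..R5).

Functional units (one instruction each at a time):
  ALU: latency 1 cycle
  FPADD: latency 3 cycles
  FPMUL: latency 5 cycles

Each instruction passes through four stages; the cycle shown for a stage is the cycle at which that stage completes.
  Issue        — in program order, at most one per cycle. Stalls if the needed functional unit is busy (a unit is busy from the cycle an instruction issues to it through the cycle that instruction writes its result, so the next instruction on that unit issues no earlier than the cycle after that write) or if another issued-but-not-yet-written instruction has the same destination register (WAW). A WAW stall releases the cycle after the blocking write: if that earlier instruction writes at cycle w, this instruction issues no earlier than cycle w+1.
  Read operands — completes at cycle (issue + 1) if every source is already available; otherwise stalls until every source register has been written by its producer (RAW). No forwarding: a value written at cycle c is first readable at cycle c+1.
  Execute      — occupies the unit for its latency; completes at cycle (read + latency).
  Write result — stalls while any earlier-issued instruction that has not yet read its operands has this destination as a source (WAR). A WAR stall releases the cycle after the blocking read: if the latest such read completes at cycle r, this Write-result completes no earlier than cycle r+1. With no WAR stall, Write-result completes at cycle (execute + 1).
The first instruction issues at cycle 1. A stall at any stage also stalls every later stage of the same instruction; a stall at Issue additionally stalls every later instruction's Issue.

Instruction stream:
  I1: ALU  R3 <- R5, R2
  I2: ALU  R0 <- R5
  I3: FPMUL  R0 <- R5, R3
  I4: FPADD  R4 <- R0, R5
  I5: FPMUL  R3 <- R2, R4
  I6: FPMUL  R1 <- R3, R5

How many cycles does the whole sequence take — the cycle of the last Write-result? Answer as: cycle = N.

cycle = 36

t=1  I1→ALU
t=2  I1 RO
t=3  I1 EX
t=4  I1 WR R3
t=5  I2→ALU
t=6  I2 RO
t=7  I2 EX
t=8  I2 WR R0
t=9  I3→FPMUL
t=10  I3 RO, I4→FPADD
t=15  I3 EX
t=16  I3 WR R0
t=17  I4 RO, I5→FPMUL
t=20  I4 EX
t=21  I4 WR R4
t=22  I5 RO
t=27  I5 EX
t=28  I5 WR R3
t=29  I6→FPMUL
t=30  I6 RO
t=35  I6 EX
t=36  I6 WR R1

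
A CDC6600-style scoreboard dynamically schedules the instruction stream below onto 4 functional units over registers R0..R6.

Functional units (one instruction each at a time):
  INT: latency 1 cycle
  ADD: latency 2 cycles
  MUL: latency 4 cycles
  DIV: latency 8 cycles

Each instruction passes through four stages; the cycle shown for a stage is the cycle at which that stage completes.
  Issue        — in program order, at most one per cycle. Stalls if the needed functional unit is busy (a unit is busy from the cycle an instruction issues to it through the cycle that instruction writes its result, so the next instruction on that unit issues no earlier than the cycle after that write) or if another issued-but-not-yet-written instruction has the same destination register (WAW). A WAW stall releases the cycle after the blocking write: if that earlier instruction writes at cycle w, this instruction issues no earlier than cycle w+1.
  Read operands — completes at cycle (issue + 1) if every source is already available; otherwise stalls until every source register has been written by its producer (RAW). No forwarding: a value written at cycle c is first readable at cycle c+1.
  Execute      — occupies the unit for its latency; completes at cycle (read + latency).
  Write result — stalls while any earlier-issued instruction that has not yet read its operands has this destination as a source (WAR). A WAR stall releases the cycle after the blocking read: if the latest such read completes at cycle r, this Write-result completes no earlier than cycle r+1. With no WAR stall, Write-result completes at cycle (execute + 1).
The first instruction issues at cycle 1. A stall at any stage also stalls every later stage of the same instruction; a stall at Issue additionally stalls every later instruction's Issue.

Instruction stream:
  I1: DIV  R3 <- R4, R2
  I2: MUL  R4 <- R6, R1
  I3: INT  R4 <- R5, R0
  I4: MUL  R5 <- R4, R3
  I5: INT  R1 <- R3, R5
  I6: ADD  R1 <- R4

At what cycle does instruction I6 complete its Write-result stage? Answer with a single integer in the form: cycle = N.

cycle = 26

cycle 1: I1→DIV
cycle 2: I1 RO, I2→MUL
cycle 3: I2 RO
cycle 7: I2 EX
cycle 8: I2 WR R4
cycle 9: I3→INT
cycle 10: I1 EX, I3 RO, I4→MUL
cycle 11: I1 WR R3, I3 EX
cycle 12: I3 WR R4
cycle 13: I4 RO, I5→INT
cycle 17: I4 EX
cycle 18: I4 WR R5
cycle 19: I5 RO
cycle 20: I5 EX
cycle 21: I5 WR R1
cycle 22: I6→ADD
cycle 23: I6 RO
cycle 25: I6 EX
cycle 26: I6 WR R1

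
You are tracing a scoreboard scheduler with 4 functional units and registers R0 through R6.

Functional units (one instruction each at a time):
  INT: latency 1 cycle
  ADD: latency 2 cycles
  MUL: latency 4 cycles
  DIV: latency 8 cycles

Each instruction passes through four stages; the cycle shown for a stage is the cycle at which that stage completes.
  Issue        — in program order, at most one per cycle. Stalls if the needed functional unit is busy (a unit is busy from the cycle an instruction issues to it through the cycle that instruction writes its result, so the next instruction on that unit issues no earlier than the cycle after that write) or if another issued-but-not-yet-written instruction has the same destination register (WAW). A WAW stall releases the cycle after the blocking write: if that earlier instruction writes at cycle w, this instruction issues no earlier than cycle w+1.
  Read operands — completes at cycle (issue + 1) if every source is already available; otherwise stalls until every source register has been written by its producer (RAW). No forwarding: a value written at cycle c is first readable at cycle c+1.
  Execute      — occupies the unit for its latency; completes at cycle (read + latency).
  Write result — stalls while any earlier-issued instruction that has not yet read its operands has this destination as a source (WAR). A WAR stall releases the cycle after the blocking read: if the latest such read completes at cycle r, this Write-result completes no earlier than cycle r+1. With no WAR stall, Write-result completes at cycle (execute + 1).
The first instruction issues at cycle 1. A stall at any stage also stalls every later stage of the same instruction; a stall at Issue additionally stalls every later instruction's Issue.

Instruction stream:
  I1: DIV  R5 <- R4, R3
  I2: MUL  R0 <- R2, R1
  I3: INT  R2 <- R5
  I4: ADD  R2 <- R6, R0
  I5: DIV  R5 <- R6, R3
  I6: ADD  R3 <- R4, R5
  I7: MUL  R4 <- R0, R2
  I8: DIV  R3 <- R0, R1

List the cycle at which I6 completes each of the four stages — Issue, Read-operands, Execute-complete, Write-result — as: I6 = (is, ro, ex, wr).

I1 -> (1, 2, 10, 11)
I2 -> (2, 3, 7, 8)
I3 -> (3, 12, 13, 14)  // RAW R5: wait I1 write@11
I4 -> (15, 16, 18, 19)  // WAW R2: wait I3 write@14
I5 -> (16, 17, 25, 26)
I6 -> (20, 27, 29, 30)  // struct: ADD busy until I4 writes@19, RAW R5: wait I5 write@26
I7 -> (21, 22, 26, 28)  // WAR R4: wait I6 read@27
I8 -> (31, 32, 40, 41)  // WAW R3: wait I6 write@30

I6 = (20, 27, 29, 30)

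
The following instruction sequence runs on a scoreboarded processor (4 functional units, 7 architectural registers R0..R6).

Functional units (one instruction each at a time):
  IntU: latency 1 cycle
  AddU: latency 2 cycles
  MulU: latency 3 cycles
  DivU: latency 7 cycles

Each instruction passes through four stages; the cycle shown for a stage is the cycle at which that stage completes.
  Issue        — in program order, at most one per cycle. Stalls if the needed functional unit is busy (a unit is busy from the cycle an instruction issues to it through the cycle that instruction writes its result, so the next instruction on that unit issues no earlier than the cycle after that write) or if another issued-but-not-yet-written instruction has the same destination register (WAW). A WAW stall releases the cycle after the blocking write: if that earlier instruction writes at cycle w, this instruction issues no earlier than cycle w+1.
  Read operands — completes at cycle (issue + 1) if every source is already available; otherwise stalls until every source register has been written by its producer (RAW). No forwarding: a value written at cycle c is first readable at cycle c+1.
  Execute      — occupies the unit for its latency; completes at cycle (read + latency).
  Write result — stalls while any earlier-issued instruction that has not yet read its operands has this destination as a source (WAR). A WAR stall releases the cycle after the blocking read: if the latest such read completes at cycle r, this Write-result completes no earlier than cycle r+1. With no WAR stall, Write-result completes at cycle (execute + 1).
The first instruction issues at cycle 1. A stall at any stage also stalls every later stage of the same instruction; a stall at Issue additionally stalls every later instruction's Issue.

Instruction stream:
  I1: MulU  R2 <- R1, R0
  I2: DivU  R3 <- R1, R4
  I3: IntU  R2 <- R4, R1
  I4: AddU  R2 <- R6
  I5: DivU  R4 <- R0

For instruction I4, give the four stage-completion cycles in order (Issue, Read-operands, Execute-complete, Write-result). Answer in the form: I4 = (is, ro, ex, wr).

[I1] 1/2/5/6
[I2] 2/3/10/11
[I3] 7/8/9/10  (WAW R2: wait I1 write@6)
[I4] 11/12/14/15  (WAW R2: wait I3 write@10)
[I5] 12/13/20/21

I4 = (11, 12, 14, 15)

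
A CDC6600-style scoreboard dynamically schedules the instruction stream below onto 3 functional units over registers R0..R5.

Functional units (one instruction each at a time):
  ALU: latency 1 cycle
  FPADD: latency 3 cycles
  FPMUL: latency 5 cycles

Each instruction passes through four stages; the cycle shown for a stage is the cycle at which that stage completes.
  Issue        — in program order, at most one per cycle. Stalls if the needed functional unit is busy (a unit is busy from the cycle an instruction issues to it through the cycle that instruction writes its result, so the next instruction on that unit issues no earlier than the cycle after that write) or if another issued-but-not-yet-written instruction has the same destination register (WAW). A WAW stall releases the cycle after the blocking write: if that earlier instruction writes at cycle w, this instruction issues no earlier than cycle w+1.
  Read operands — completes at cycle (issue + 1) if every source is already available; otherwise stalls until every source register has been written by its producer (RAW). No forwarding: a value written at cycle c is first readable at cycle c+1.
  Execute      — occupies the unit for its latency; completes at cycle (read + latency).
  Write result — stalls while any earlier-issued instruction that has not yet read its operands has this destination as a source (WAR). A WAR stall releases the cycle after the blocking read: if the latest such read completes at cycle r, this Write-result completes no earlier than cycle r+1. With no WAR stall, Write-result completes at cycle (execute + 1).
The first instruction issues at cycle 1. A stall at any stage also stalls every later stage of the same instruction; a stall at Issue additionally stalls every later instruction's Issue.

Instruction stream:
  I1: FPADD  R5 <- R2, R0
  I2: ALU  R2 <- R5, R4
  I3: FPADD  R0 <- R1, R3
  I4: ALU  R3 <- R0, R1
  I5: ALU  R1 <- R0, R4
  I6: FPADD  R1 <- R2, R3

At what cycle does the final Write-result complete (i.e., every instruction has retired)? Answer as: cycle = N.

cycle = 25

[I1] 1/2/5/6
[I2] 2/7/8/9  (RAW R5: wait I1 write@6)
[I3] 7/8/11/12  (struct: FPADD busy until I1 writes@6)
[I4] 10/13/14/15  (struct: ALU busy until I2 writes@9; RAW R0: wait I3 write@12)
[I5] 16/17/18/19  (struct: ALU busy until I4 writes@15)
[I6] 20/21/24/25  (WAW R1: wait I5 write@19)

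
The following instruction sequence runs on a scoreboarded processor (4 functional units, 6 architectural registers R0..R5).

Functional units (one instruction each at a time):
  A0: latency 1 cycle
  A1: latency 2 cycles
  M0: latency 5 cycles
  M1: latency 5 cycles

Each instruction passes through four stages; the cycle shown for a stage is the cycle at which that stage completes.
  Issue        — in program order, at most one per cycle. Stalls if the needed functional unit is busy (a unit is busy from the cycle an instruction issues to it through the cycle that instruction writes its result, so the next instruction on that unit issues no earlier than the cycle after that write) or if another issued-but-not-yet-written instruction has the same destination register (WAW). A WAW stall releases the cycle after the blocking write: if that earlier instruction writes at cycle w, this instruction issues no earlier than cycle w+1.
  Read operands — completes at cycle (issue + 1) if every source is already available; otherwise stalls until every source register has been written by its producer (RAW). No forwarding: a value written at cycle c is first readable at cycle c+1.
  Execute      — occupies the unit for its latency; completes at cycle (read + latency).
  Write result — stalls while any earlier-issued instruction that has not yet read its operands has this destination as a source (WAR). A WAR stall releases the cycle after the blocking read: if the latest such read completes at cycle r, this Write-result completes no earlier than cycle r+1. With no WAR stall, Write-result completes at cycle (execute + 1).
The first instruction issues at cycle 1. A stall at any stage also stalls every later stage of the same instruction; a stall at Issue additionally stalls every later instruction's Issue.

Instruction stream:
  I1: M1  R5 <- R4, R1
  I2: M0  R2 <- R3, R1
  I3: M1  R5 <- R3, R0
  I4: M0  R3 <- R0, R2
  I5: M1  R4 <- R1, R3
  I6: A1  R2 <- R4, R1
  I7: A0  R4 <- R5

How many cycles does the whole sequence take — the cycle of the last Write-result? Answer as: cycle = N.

I1 -> (1, 2, 7, 8)
I2 -> (2, 3, 8, 9)
I3 -> (9, 10, 15, 16)  // struct: M1 busy until I1 writes@8
I4 -> (10, 11, 16, 17)
I5 -> (17, 18, 23, 24)  // struct: M1 busy until I3 writes@16
I6 -> (18, 25, 27, 28)  // RAW R4: wait I5 write@24
I7 -> (25, 26, 27, 28)  // WAW R4: wait I5 write@24

cycle = 28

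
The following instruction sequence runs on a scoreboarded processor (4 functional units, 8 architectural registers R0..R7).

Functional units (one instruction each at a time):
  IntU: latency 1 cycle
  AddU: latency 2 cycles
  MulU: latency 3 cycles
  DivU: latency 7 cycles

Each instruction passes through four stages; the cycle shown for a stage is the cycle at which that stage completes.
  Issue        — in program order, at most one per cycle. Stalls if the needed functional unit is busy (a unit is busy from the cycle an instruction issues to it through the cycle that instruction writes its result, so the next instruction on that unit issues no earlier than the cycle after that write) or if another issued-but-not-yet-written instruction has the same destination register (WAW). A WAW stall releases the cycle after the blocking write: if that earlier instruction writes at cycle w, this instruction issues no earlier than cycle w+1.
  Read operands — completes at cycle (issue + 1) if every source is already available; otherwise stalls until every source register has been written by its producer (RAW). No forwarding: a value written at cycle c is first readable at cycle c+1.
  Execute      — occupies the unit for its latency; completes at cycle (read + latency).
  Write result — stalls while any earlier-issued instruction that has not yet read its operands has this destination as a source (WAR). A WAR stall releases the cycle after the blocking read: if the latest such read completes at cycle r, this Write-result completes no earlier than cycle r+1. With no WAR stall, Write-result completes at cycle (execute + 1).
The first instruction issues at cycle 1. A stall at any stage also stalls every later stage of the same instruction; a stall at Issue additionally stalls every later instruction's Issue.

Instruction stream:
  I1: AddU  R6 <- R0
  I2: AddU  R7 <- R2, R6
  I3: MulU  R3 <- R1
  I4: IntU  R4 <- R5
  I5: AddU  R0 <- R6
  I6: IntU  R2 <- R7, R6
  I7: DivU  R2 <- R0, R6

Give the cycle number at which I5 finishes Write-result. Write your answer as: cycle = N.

cycle = 15

cycle 1: I1 issues→AddU
cycle 2: I1 reads
cycle 4: I1 exec-done
cycle 5: I1 writes R6
cycle 6: I2 issues→AddU
cycle 7: I2 reads · I3 issues→MulU
cycle 8: I3 reads · I4 issues→IntU
cycle 9: I2 exec-done · I4 reads
cycle 10: I2 writes R7 · I4 exec-done
cycle 11: I3 exec-done · I4 writes R4 · I5 issues→AddU
cycle 12: I3 writes R3 · I5 reads · I6 issues→IntU
cycle 13: I6 reads
cycle 14: I5 exec-done · I6 exec-done
cycle 15: I5 writes R0 · I6 writes R2
cycle 16: I7 issues→DivU
cycle 17: I7 reads
cycle 24: I7 exec-done
cycle 25: I7 writes R2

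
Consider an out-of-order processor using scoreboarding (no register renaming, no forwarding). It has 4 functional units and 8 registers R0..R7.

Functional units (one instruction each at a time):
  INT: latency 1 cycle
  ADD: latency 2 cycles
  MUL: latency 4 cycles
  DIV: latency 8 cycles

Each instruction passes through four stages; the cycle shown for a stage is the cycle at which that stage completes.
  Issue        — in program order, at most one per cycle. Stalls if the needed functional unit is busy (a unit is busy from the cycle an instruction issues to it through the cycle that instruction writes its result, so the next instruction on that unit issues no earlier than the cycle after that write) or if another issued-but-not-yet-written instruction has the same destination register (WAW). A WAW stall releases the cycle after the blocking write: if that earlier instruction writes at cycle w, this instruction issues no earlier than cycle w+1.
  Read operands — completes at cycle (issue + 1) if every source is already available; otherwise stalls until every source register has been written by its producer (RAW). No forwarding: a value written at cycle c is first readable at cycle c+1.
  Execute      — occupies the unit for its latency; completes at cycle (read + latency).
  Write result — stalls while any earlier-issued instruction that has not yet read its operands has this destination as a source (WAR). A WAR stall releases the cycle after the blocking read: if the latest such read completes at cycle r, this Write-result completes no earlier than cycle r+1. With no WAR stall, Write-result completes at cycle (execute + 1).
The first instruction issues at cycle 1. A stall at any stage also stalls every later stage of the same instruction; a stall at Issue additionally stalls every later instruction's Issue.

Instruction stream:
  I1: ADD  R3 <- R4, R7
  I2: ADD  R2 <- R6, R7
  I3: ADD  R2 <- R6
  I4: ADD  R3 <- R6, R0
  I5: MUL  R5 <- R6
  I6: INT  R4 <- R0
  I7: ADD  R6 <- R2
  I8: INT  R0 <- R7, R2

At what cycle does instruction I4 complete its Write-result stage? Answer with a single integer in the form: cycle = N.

cycle = 20

1) issue 1, read 2, done 4, write 5
2) issue 6, read 7, done 9, write 10  <struct: ADD busy until I1 writes@5>
3) issue 11, read 12, done 14, write 15  <struct: ADD busy until I2 writes@10>
4) issue 16, read 17, done 19, write 20  <struct: ADD busy until I3 writes@15>
5) issue 17, read 18, done 22, write 23
6) issue 18, read 19, done 20, write 21
7) issue 21, read 22, done 24, write 25  <struct: ADD busy until I4 writes@20>
8) issue 22, read 23, done 24, write 25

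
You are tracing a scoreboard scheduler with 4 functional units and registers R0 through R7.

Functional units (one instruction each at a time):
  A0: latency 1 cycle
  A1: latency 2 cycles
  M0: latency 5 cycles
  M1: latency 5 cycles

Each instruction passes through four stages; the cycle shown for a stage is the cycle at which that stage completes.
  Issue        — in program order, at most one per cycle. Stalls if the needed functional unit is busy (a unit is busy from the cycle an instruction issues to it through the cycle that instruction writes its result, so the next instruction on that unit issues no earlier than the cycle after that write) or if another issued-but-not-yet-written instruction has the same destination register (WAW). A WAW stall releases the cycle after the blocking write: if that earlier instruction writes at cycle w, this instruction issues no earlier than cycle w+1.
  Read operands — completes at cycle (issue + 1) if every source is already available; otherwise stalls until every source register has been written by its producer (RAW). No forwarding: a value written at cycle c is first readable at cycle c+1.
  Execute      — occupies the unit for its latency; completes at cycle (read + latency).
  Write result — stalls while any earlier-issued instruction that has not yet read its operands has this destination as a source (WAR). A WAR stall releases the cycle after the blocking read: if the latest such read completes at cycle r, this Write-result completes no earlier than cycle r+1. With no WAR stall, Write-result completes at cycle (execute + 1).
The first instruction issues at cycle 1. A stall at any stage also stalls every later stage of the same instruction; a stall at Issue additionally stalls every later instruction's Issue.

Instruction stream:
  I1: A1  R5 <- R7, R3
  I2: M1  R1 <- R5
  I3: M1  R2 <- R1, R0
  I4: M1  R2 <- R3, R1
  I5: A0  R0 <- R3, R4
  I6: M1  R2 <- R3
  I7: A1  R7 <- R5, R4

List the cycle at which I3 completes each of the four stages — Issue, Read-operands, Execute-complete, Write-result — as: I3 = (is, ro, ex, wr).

I1  is:1  ro:2  ex:4  wr:5
I2  is:2  ro:6  ex:11  wr:12  — RAW R5: wait I1 write@5
I3  is:13  ro:14  ex:19  wr:20  — struct: M1 busy until I2 writes@12
I4  is:21  ro:22  ex:27  wr:28  — struct: M1 busy until I3 writes@20
I5  is:22  ro:23  ex:24  wr:25
I6  is:29  ro:30  ex:35  wr:36  — struct: M1 busy until I4 writes@28
I7  is:30  ro:31  ex:33  wr:34

I3 = (13, 14, 19, 20)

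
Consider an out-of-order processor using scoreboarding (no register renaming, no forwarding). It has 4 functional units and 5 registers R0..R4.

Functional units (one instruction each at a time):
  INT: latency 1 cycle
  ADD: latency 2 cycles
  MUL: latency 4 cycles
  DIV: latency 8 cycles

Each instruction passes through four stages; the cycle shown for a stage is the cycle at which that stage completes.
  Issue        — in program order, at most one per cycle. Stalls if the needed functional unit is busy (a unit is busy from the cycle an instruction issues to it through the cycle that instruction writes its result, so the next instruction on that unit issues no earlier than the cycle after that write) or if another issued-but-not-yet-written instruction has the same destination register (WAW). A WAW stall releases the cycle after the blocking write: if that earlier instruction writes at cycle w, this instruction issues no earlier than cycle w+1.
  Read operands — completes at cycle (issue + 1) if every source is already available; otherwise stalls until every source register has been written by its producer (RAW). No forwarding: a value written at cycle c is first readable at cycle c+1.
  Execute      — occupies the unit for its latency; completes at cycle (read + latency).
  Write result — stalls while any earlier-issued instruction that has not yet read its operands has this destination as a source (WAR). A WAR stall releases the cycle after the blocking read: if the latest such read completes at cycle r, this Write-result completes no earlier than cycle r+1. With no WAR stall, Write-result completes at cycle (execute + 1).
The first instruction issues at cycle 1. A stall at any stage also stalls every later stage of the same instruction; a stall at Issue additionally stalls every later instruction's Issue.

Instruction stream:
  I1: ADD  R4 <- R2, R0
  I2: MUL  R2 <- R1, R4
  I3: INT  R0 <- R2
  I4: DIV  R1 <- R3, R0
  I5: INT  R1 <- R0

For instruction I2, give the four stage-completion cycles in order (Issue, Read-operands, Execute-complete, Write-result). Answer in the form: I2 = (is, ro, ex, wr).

I1: IS=1 RO=2 EX=4 WR=5
I2: IS=2 RO=6 EX=10 WR=11  [RAW R4: wait I1 write@5]
I3: IS=3 RO=12 EX=13 WR=14  [RAW R2: wait I2 write@11]
I4: IS=4 RO=15 EX=23 WR=24  [RAW R0: wait I3 write@14]
I5: IS=25 RO=26 EX=27 WR=28  [WAW R1: wait I4 write@24]

I2 = (2, 6, 10, 11)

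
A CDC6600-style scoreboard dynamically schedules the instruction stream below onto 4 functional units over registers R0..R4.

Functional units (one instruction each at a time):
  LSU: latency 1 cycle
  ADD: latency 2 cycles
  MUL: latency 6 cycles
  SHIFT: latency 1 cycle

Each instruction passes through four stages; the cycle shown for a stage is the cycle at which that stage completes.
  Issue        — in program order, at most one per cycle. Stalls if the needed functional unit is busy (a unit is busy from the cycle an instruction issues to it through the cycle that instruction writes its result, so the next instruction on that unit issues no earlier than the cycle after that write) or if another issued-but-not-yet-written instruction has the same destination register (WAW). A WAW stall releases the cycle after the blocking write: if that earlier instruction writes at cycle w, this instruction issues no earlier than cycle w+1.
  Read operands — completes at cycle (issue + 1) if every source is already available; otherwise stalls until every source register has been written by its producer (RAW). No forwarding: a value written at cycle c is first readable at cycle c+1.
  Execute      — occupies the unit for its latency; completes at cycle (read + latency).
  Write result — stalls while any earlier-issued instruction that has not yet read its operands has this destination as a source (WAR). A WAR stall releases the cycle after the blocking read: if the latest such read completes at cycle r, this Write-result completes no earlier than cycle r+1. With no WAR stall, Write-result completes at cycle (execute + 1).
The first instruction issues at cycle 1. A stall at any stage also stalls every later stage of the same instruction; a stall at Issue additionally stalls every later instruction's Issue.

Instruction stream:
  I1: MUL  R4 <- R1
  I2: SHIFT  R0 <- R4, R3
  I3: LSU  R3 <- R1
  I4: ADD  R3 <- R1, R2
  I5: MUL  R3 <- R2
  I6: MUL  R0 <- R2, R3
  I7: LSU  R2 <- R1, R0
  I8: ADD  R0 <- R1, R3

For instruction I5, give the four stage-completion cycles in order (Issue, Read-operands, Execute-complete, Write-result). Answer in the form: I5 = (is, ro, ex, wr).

[1] I1→MUL
[2] I1 RO, I2→SHIFT
[3] I3→LSU
[4] I3 RO
[5] I3 EX
[8] I1 EX
[9] I1 WR R4
[10] I2 RO
[11] I2 EX, I3 WR R3
[12] I2 WR R0, I4→ADD
[13] I4 RO
[15] I4 EX
[16] I4 WR R3
[17] I5→MUL
[18] I5 RO
[24] I5 EX
[25] I5 WR R3
[26] I6→MUL
[27] I6 RO, I7→LSU
[33] I6 EX
[34] I6 WR R0
[35] I7 RO, I8→ADD
[36] I7 EX, I8 RO
[37] I7 WR R2
[38] I8 EX
[39] I8 WR R0

I5 = (17, 18, 24, 25)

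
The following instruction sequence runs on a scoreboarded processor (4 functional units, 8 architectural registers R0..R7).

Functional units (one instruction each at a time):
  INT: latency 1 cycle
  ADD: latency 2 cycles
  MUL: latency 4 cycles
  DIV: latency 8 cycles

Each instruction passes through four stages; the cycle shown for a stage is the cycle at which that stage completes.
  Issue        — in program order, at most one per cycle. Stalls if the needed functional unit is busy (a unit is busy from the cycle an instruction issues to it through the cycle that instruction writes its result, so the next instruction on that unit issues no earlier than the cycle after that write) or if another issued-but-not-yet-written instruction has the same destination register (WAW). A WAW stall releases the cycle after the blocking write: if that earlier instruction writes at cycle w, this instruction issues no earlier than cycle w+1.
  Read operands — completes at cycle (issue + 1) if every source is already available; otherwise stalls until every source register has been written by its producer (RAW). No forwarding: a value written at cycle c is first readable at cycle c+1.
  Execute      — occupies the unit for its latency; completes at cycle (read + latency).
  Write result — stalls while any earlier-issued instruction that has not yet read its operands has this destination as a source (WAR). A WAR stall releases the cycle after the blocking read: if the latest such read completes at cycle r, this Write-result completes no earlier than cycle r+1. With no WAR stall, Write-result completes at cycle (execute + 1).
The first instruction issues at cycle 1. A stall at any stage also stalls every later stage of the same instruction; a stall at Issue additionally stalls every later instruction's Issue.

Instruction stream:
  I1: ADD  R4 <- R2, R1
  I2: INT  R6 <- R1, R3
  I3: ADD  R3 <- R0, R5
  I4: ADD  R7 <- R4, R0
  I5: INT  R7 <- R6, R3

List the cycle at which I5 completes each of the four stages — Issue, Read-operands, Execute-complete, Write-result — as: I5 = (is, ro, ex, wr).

[1] I1 issues→ADD
[2] I1 reads · I2 issues→INT
[3] I2 reads
[4] I1 exec-done · I2 exec-done
[5] I1 writes R4 · I2 writes R6
[6] I3 issues→ADD
[7] I3 reads
[9] I3 exec-done
[10] I3 writes R3
[11] I4 issues→ADD
[12] I4 reads
[14] I4 exec-done
[15] I4 writes R7
[16] I5 issues→INT
[17] I5 reads
[18] I5 exec-done
[19] I5 writes R7

I5 = (16, 17, 18, 19)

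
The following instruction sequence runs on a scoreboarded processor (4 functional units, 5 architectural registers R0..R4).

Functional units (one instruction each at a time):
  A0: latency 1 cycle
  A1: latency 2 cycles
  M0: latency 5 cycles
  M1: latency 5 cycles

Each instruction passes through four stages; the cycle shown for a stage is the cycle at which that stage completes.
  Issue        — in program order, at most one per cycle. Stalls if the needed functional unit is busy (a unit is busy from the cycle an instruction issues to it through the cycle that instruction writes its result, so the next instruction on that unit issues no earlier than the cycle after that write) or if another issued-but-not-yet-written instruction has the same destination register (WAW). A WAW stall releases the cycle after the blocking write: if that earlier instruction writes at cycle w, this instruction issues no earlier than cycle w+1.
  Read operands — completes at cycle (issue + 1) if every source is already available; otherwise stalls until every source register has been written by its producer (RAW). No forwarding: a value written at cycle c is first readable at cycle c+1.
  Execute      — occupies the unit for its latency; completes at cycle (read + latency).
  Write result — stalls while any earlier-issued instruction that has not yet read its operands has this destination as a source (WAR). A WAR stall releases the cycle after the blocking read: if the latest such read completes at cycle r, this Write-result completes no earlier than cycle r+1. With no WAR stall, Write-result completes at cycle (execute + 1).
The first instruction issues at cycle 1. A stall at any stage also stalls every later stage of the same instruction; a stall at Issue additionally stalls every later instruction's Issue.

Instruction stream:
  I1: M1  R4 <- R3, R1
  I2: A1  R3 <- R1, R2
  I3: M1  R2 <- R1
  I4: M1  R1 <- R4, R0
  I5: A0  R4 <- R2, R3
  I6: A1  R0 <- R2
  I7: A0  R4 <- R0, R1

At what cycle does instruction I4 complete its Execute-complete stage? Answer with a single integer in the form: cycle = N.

cycle = 23

[I1] 1/2/7/8
[I2] 2/3/5/6
[I3] 9/10/15/16  (struct: M1 busy until I1 writes@8)
[I4] 17/18/23/24  (struct: M1 busy until I3 writes@16)
[I5] 18/19/20/21
[I6] 19/20/22/23
[I7] 22/25/26/27  (struct: A0 busy until I5 writes@21; RAW R1: wait I4 write@24)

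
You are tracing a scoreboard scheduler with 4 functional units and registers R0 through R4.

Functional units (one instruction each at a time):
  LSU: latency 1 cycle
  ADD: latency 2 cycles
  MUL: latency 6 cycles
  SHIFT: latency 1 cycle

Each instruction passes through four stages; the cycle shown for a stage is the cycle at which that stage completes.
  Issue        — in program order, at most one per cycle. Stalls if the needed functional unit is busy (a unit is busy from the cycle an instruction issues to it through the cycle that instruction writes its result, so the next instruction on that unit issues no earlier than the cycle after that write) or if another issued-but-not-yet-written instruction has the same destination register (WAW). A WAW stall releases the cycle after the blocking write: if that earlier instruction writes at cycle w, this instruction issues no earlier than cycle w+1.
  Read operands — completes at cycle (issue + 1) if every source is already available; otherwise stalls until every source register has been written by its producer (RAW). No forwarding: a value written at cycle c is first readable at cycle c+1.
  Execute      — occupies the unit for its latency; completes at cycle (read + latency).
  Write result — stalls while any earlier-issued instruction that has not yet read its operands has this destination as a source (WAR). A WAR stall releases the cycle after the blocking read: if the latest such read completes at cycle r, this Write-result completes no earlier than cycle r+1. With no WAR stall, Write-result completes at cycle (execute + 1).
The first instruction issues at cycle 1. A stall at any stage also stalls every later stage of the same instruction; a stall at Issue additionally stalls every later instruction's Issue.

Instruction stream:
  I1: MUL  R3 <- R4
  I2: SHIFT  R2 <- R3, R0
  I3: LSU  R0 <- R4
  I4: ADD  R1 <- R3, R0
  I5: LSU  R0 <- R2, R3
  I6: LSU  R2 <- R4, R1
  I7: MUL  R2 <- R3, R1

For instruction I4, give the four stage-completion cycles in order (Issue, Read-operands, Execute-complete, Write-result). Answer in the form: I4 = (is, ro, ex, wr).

I4 = (4, 12, 14, 15)

c1: I1→MUL
c2: I1 RO; I2→SHIFT
c3: I3→LSU
c4: I3 RO; I4→ADD
c5: I3 EX
c8: I1 EX
c9: I1 WR R3
c10: I2 RO
c11: I2 EX; I3 WR R0
c12: I2 WR R2; I4 RO; I5→LSU
c13: I5 RO
c14: I4 EX; I5 EX
c15: I4 WR R1; I5 WR R0
c16: I6→LSU
c17: I6 RO
c18: I6 EX
c19: I6 WR R2
c20: I7→MUL
c21: I7 RO
c27: I7 EX
c28: I7 WR R2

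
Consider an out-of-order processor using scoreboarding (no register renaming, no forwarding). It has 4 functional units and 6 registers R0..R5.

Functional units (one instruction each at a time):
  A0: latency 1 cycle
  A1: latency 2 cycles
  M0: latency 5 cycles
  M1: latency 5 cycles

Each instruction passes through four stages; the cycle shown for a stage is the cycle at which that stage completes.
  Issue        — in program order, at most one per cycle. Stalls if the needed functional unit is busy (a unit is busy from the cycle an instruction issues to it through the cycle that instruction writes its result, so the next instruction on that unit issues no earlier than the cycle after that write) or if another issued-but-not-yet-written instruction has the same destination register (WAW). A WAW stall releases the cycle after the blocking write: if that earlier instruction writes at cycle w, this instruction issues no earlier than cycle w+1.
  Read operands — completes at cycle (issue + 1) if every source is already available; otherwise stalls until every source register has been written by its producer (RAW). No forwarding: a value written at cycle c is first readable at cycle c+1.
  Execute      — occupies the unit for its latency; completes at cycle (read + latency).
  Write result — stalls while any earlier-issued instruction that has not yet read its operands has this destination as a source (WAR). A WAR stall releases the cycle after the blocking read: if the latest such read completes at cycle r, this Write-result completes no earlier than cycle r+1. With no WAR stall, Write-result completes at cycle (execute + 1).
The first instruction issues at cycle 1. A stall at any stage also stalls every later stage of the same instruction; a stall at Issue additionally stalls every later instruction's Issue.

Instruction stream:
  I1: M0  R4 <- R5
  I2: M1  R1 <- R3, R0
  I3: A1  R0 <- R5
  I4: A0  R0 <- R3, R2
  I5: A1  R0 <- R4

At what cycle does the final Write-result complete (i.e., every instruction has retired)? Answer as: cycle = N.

t=1  issue I1 (M0)
t=2  I1 read-ops · issue I2 (M1)
t=3  I2 read-ops · issue I3 (A1)
t=4  I3 read-ops
t=6  I3 finished on A1
t=7  I1 finished on M0 · I3→R0
t=8  I1→R4 · I2 finished on M1 · issue I4 (A0)
t=9  I2→R1 · I4 read-ops
t=10  I4 finished on A0
t=11  I4→R0
t=12  issue I5 (A1)
t=13  I5 read-ops
t=15  I5 finished on A1
t=16  I5→R0

cycle = 16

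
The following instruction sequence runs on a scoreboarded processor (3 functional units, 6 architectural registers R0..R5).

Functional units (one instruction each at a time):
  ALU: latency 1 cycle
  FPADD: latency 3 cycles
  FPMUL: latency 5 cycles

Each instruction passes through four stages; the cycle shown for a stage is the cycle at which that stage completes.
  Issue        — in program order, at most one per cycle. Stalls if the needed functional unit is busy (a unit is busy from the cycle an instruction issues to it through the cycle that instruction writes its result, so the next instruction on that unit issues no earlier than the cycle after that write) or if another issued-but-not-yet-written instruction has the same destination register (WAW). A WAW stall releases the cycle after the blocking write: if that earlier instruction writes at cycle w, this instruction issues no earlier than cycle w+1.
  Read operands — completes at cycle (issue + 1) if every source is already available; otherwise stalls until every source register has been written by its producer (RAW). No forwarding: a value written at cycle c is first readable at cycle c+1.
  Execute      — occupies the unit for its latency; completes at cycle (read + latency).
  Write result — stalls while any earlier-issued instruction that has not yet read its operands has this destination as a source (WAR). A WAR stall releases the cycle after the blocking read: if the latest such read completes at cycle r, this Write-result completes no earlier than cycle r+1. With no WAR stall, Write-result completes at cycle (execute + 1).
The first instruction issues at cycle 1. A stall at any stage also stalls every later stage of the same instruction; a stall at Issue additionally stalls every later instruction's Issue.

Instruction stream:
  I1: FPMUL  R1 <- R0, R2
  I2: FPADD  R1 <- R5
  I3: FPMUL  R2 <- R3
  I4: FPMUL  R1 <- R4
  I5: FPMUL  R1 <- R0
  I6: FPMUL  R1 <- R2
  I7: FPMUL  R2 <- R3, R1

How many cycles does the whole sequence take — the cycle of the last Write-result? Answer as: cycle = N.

cycle = 49

I1  is:1  ro:2  ex:7  wr:8
I2  is:9  ro:10  ex:13  wr:14  — WAW R1: wait I1 write@8
I3  is:10  ro:11  ex:16  wr:17
I4  is:18  ro:19  ex:24  wr:25  — struct: FPMUL busy until I3 writes@17
I5  is:26  ro:27  ex:32  wr:33  — struct: FPMUL busy until I4 writes@25
I6  is:34  ro:35  ex:40  wr:41  — struct: FPMUL busy until I5 writes@33
I7  is:42  ro:43  ex:48  wr:49  — struct: FPMUL busy until I6 writes@41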